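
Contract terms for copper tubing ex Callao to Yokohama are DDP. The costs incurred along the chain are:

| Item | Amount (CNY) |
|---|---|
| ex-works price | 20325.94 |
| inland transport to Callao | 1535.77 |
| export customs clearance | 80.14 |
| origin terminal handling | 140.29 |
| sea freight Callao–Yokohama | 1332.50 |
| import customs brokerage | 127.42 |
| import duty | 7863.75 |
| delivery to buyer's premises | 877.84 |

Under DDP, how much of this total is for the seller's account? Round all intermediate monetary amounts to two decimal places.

Seller's account: CNY 32283.65

DDP: the seller bears all costs including import duty.
Seller's account: goods 20325.94 + inland to port 1535.77 + export clearance 80.14 + origin terminal 140.29 + freight 1332.50 + brokerage 127.42 + duty 7863.75 + delivery 877.84 = 32283.65
Buyer's account: 0.00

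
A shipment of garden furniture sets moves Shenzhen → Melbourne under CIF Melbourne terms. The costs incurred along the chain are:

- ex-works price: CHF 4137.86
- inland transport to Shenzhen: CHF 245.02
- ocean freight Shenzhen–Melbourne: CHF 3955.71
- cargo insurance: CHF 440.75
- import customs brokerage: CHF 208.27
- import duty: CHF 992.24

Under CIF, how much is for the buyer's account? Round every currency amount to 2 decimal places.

Buyer's account: CHF 1200.51

CIF: the seller pays costs through ocean freight and marine insurance to the destination port.
Seller's account: goods 4137.86 + inland to port 245.02 + freight 3955.71 + insurance 440.75 = 8779.34
Buyer's account: brokerage 208.27 + duty 992.24 = 1200.51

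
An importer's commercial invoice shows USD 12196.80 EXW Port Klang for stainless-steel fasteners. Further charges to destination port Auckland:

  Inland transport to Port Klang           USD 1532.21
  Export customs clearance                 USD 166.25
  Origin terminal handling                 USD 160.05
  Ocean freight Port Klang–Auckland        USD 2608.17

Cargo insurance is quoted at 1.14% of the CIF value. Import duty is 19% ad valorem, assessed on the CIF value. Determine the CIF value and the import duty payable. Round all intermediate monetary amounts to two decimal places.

CIF value: USD 16855.63; import duty: USD 3202.57

Let C be the CIF value. C = EXW price + pre-shipment costs + freight + 1.14% × C
C − 1.14% × C = 12196.80 + 1532.21 + 166.25 + 160.05 + 2608.17
0.9886 × C = 16663.48
C = 16663.48 / 0.9886 = 16855.63
Insurance premium = 1.14% × 16855.63 = 192.15
Import duty = 16855.63 × 19% = 3202.57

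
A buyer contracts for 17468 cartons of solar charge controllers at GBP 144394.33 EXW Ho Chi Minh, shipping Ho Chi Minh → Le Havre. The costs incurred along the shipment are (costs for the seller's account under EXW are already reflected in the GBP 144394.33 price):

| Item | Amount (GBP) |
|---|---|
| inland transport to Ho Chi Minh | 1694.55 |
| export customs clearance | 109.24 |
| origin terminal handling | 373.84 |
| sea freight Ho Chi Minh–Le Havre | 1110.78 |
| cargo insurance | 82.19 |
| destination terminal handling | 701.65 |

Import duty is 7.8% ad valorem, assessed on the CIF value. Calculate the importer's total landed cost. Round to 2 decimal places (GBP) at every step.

Total landed cost: GBP 159992.24

EXW: the seller makes goods available at their premises; the buyer bears all onward costs.
CIF value = EXW price + inland to port + export clearance + origin terminal + freight + insurance = 144394.33 + 1694.55 + 109.24 + 373.84 + 1110.78 + 82.19 = 147764.93
Import duty = 147764.93 × 7.8% = 11525.66
Buyer bears: inland to port 1694.55 + export clearance 109.24 + origin terminal 373.84 + freight 1110.78 + insurance 82.19 + destination terminal 701.65 + duty 11525.66 = 15597.91
Landed cost = invoice 144394.33 + 15597.91 = 159992.24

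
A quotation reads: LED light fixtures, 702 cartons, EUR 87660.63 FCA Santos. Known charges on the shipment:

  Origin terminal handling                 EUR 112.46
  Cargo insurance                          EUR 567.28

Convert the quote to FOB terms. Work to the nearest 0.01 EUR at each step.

Not relevant to the conversion: insurance — on the buyer under both terms; not part of either seller's price.
From FCA to FOB, the seller additionally bears: origin terminal.
FOB price = 87660.63 + 112.46 = 87773.09

FOB price: EUR 87773.09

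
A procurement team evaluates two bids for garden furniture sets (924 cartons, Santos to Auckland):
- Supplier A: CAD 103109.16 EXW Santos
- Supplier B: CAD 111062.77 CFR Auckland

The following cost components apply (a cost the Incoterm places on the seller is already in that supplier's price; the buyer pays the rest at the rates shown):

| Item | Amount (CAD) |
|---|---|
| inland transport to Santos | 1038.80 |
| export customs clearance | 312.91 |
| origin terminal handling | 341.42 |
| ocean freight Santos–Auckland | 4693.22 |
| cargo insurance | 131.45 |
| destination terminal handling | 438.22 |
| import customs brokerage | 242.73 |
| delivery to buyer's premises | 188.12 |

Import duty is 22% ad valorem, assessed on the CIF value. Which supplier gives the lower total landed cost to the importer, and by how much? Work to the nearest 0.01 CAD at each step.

Supplier A (EXW):
CIF value = EXW price + inland to port + export clearance + origin terminal + freight + insurance = 103109.16 + 1038.80 + 312.91 + 341.42 + 4693.22 + 131.45 = 109626.96
Import duty = 109626.96 × 22% = 24117.93
Buyer bears (A): 1038.80 + 312.91 + 341.42 + 4693.22 + 131.45 + 438.22 + 242.73 + 188.12 = 7386.87
Landed cost (A) = invoice 103109.16 + 7386.87 + duty 24117.93 = 134613.96
Supplier B (CFR):
CIF value = CFR price + insurance = 111062.77 + 131.45 = 111194.22
Import duty = 111194.22 × 22% = 24462.73
Buyer bears (B): 131.45 + 438.22 + 242.73 + 188.12 = 1000.52
Landed cost (B) = invoice 111062.77 + 1000.52 + duty 24462.73 = 136526.02
Difference = |134613.96 − 136526.02| = 1912.06

Supplier A is cheaper by CAD 1912.06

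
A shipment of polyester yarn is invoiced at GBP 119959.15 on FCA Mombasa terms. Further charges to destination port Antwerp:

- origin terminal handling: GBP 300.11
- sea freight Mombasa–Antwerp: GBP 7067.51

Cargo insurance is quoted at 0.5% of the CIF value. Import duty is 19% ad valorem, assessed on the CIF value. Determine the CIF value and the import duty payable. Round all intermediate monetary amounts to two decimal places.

Let C be the CIF value. C = FCA price + pre-shipment costs + freight + 0.5% × C
C − 0.5% × C = 119959.15 + 300.11 + 7067.51
0.995 × C = 127326.77
C = 127326.77 / 0.995 = 127966.60
Insurance premium = 0.5% × 127966.60 = 639.83
Import duty = 127966.60 × 19% = 24313.65

CIF value: GBP 127966.60; import duty: GBP 24313.65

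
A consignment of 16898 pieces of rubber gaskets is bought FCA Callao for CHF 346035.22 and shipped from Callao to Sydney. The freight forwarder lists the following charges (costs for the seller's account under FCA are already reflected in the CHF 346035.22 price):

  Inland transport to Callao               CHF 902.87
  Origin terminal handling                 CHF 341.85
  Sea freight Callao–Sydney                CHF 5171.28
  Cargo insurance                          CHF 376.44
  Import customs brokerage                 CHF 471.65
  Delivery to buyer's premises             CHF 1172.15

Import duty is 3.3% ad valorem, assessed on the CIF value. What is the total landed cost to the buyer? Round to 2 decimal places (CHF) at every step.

Total landed cost: CHF 365182.11

FCA: the seller delivers export-cleared goods to the carrier; the buyer bears costs from that point.
Already in the invoice (seller's account under FCA): inland to port — exclude.
CIF value = FCA price + origin terminal + freight + insurance = 346035.22 + 341.85 + 5171.28 + 376.44 = 351924.79
Import duty = 351924.79 × 3.3% = 11613.52
Buyer bears: origin terminal 341.85 + freight 5171.28 + insurance 376.44 + brokerage 471.65 + delivery 1172.15 + duty 11613.52 = 19146.89
Landed cost = invoice 346035.22 + 19146.89 = 365182.11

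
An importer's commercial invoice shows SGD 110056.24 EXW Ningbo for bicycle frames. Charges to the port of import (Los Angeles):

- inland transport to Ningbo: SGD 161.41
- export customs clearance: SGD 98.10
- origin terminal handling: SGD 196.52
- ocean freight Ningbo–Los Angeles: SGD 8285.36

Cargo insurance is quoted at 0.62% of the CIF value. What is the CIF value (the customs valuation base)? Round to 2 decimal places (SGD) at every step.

Let C be the CIF value. C = EXW price + pre-shipment costs + freight + 0.62% × C
C − 0.62% × C = 110056.24 + 161.41 + 98.10 + 196.52 + 8285.36
0.9938 × C = 118797.63
C = 118797.63 / 0.9938 = 119538.77
Insurance premium = 0.62% × 119538.77 = 741.14

CIF value: SGD 119538.77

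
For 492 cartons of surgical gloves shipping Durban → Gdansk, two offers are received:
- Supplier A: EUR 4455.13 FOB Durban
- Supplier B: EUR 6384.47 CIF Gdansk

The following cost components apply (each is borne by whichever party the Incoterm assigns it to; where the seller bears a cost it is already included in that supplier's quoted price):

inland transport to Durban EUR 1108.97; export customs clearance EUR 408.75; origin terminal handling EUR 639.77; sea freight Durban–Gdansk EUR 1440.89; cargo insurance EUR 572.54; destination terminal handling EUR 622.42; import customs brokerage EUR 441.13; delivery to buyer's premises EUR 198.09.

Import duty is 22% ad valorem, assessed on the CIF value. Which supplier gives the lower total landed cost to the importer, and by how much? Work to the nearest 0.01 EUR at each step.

Supplier B is cheaper by EUR 102.59

Supplier A (FOB):
CIF value = FOB price + freight + insurance = 4455.13 + 1440.89 + 572.54 = 6468.56
Import duty = 6468.56 × 22% = 1423.08
Buyer bears (A): 1440.89 + 572.54 + 622.42 + 441.13 + 198.09 = 3275.07
Landed cost (A) = invoice 4455.13 + 3275.07 + duty 1423.08 = 9153.28
Supplier B (CIF):
The CIF price already equals the CIF value: 6384.47
Import duty = 6384.47 × 22% = 1404.58
Buyer bears (B): 622.42 + 441.13 + 198.09 = 1261.64
Landed cost (B) = invoice 6384.47 + 1261.64 + duty 1404.58 = 9050.69
Difference = |9153.28 − 9050.69| = 102.59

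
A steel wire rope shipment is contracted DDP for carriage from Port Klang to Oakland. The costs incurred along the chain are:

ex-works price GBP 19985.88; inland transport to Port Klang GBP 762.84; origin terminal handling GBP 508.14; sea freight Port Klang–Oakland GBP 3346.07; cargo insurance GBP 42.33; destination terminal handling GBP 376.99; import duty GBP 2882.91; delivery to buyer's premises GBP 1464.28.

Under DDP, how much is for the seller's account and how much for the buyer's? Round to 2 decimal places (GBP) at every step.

DDP: the seller bears all costs including import duty.
Seller's account: goods 19985.88 + inland to port 762.84 + origin terminal 508.14 + freight 3346.07 + insurance 42.33 + destination terminal 376.99 + duty 2882.91 + delivery 1464.28 = 29369.44
Buyer's account: 0.00

Seller: GBP 29369.44; buyer: GBP 0.00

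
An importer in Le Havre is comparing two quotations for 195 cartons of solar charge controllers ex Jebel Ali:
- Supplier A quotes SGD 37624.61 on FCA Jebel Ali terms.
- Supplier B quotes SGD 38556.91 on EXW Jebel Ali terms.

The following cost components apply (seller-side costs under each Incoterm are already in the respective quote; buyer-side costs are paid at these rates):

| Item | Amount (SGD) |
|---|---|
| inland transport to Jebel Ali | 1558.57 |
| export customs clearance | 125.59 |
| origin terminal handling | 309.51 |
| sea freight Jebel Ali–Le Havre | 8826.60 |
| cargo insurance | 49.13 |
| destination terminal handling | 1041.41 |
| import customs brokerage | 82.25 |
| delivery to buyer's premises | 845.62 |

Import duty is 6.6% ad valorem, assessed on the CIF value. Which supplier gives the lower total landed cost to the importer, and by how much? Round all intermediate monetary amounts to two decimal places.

Supplier A is cheaper by SGD 2789.15

Supplier A (FCA):
CIF value = FCA price + origin terminal + freight + insurance = 37624.61 + 309.51 + 8826.60 + 49.13 = 46809.85
Import duty = 46809.85 × 6.6% = 3089.45
Buyer bears (A): 309.51 + 8826.60 + 49.13 + 1041.41 + 82.25 + 845.62 = 11154.52
Landed cost (A) = invoice 37624.61 + 11154.52 + duty 3089.45 = 51868.58
Supplier B (EXW):
CIF value = EXW price + inland to port + export clearance + origin terminal + freight + insurance = 38556.91 + 1558.57 + 125.59 + 309.51 + 8826.60 + 49.13 = 49426.31
Import duty = 49426.31 × 6.6% = 3262.14
Buyer bears (B): 1558.57 + 125.59 + 309.51 + 8826.60 + 49.13 + 1041.41 + 82.25 + 845.62 = 12838.68
Landed cost (B) = invoice 38556.91 + 12838.68 + duty 3262.14 = 54657.73
Difference = |51868.58 − 54657.73| = 2789.15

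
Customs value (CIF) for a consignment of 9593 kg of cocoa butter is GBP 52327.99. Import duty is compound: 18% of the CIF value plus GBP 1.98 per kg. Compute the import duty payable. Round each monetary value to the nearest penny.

Ad valorem component: 52327.99 × 18% = 9419.04
Specific component: 9593 × 1.98 = 18994.14
Import duty = 9419.04 + 18994.14 = 28413.18

Import duty: GBP 28413.18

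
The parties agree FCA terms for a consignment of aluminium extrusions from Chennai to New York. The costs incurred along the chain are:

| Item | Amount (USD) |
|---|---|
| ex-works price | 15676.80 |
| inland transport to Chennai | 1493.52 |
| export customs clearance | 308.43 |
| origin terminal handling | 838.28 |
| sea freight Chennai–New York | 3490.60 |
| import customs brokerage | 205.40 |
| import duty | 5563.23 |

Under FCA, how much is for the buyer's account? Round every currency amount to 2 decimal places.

Buyer's account: USD 10097.51

FCA: the seller delivers export-cleared goods to the carrier; the buyer bears costs from that point.
Seller's account: goods 15676.80 + inland to port 1493.52 + export clearance 308.43 = 17478.75
Buyer's account: origin terminal 838.28 + freight 3490.60 + brokerage 205.40 + duty 5563.23 = 10097.51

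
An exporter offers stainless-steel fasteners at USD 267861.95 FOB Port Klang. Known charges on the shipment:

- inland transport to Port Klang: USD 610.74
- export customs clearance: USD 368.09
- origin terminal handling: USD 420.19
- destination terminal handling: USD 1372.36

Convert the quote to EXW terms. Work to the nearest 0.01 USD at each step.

EXW price: USD 266462.93

Not relevant to the conversion: destination terminal — on the buyer under both terms; not part of either seller's price.
From FOB to EXW, the seller no longer bears: inland to port, export clearance, origin terminal.
EXW price = 267861.95 − 610.74 − 368.09 − 420.19 = 266462.93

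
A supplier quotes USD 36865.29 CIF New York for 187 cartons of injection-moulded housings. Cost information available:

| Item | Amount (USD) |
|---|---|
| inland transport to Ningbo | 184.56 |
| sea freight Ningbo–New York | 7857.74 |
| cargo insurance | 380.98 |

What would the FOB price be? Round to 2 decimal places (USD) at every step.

FOB price: USD 28626.57

Not relevant to the conversion: inland to port — on the seller under both CIF and FOB; already in the CIF price and stays in the FOB price.
From CIF to FOB, the seller no longer bears: freight, insurance.
FOB price = 36865.29 − 7857.74 − 380.98 = 28626.57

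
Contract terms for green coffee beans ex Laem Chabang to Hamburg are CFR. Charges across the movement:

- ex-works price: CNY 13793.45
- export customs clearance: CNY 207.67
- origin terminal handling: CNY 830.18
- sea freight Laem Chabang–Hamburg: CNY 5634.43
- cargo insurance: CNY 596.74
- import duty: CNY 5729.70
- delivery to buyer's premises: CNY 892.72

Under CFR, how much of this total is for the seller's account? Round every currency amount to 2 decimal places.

Seller's account: CNY 20465.73

CFR: the seller pays costs through ocean freight to the destination port, but not insurance.
Seller's account: goods 13793.45 + export clearance 207.67 + origin terminal 830.18 + freight 5634.43 = 20465.73
Buyer's account: insurance 596.74 + duty 5729.70 + delivery 892.72 = 7219.16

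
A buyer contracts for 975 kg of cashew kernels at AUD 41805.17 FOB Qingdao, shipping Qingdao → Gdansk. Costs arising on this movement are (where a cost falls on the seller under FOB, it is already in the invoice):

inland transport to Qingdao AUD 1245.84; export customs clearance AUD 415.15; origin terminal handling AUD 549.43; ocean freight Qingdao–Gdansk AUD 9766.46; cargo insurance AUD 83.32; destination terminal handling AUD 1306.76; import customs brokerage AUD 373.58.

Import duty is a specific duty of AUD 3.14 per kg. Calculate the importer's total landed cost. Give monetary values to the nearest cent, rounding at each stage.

FOB: the seller bears costs until goods are on board at the origin port; the buyer bears freight, insurance and all costs thereafter.
Already in the invoice (seller's account under FOB): inland to port, export clearance, origin terminal — exclude.
CIF value = FOB price + freight + insurance = 41805.17 + 9766.46 + 83.32 = 51654.95
Import duty = 975 × 3.14 = 3061.50
Buyer bears: freight 9766.46 + insurance 83.32 + destination terminal 1306.76 + brokerage 373.58 + duty 3061.50 = 14591.62
Landed cost = invoice 41805.17 + 14591.62 = 56396.79

Total landed cost: AUD 56396.79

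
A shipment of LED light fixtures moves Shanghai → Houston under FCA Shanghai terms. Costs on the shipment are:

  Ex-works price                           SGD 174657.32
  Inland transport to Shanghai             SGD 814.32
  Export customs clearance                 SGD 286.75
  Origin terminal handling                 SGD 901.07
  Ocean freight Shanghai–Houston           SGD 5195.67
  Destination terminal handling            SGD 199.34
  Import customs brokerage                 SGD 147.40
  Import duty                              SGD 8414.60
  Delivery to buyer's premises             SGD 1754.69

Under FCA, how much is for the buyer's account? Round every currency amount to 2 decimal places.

Buyer's account: SGD 16612.77

FCA: the seller delivers export-cleared goods to the carrier; the buyer bears costs from that point.
Seller's account: goods 174657.32 + inland to port 814.32 + export clearance 286.75 = 175758.39
Buyer's account: origin terminal 901.07 + freight 5195.67 + destination terminal 199.34 + brokerage 147.40 + duty 8414.60 + delivery 1754.69 = 16612.77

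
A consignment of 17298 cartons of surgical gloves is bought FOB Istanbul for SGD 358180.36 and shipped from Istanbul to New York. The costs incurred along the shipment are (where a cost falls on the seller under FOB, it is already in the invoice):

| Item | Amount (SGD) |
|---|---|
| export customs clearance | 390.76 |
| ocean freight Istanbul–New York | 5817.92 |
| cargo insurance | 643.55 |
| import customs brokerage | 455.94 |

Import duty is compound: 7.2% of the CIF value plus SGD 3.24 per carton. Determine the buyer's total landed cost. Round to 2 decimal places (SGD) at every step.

FOB: the seller bears costs until goods are on board at the origin port; the buyer bears freight, insurance and all costs thereafter.
Already in the invoice (seller's account under FOB): export clearance — exclude.
CIF value = FOB price + freight + insurance = 358180.36 + 5817.92 + 643.55 = 364641.83
Ad valorem component: 364641.83 × 7.2% = 26254.21
Specific component: 17298 × 3.24 = 56045.52
Import duty = 26254.21 + 56045.52 = 82299.73
Buyer bears: freight 5817.92 + insurance 643.55 + brokerage 455.94 + duty 82299.73 = 89217.14
Landed cost = invoice 358180.36 + 89217.14 = 447397.50

Total landed cost: SGD 447397.50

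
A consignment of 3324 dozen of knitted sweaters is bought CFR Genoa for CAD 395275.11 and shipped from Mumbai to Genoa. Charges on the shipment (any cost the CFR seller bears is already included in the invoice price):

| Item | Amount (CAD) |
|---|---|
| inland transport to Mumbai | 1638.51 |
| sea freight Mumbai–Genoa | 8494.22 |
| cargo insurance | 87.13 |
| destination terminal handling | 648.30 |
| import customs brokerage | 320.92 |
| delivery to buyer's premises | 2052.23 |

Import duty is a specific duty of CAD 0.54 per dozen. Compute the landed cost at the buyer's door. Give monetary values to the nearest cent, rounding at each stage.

CFR: the seller pays costs through ocean freight to the destination port, but not insurance.
Already in the invoice (seller's account under CFR): inland to port, freight — exclude.
CIF value = CFR price + insurance = 395275.11 + 87.13 = 395362.24
Import duty = 3324 × 0.54 = 1794.96
Buyer bears: insurance 87.13 + destination terminal 648.30 + brokerage 320.92 + delivery 2052.23 + duty 1794.96 = 4903.54
Landed cost = invoice 395275.11 + 4903.54 = 400178.65

Total landed cost: CAD 400178.65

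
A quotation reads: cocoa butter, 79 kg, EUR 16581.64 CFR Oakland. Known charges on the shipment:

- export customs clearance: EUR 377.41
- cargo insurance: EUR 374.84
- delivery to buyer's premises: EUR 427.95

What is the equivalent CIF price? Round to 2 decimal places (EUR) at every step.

CIF price: EUR 16956.48

Not relevant to the conversion: export clearance — on the seller under both CFR and CIF; already in the CFR price and stays in the CIF price. delivery — on the buyer under both terms; not part of either seller's price.
From CFR to CIF, the seller additionally bears: insurance.
CIF price = 16581.64 + 374.84 = 16956.48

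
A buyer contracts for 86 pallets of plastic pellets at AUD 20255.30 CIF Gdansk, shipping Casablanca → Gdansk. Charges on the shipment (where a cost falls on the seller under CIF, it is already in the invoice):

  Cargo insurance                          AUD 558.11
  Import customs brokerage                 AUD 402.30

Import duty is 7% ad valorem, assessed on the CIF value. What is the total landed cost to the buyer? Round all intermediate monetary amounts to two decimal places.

CIF: the seller pays costs through ocean freight and marine insurance to the destination port.
Already in the invoice (seller's account under CIF): insurance — exclude.
The CIF price already equals the CIF value: 20255.30
Import duty = 20255.30 × 7% = 1417.87
Buyer bears: brokerage 402.30 + duty 1417.87 = 1820.17
Landed cost = invoice 20255.30 + 1820.17 = 22075.47

Total landed cost: AUD 22075.47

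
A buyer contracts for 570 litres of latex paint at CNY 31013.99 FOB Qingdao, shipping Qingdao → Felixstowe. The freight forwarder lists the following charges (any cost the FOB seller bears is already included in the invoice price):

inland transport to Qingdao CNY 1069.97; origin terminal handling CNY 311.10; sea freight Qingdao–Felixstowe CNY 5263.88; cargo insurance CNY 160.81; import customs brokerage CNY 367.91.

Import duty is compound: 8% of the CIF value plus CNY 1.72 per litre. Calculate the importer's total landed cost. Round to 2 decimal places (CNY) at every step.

FOB: the seller bears costs until goods are on board at the origin port; the buyer bears freight, insurance and all costs thereafter.
Already in the invoice (seller's account under FOB): inland to port, origin terminal — exclude.
CIF value = FOB price + freight + insurance = 31013.99 + 5263.88 + 160.81 = 36438.68
Ad valorem component: 36438.68 × 8% = 2915.09
Specific component: 570 × 1.72 = 980.40
Import duty = 2915.09 + 980.40 = 3895.49
Buyer bears: freight 5263.88 + insurance 160.81 + brokerage 367.91 + duty 3895.49 = 9688.09
Landed cost = invoice 31013.99 + 9688.09 = 40702.08

Total landed cost: CNY 40702.08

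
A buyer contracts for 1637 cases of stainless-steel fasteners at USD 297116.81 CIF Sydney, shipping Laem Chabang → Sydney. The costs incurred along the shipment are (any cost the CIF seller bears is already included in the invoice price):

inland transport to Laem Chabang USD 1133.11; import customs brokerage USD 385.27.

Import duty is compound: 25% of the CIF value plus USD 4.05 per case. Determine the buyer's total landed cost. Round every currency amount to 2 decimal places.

Total landed cost: USD 378411.13

CIF: the seller pays costs through ocean freight and marine insurance to the destination port.
Already in the invoice (seller's account under CIF): inland to port — exclude.
The CIF price already equals the CIF value: 297116.81
Ad valorem component: 297116.81 × 25% = 74279.20
Specific component: 1637 × 4.05 = 6629.85
Import duty = 74279.20 + 6629.85 = 80909.05
Buyer bears: brokerage 385.27 + duty 80909.05 = 81294.32
Landed cost = invoice 297116.81 + 81294.32 = 378411.13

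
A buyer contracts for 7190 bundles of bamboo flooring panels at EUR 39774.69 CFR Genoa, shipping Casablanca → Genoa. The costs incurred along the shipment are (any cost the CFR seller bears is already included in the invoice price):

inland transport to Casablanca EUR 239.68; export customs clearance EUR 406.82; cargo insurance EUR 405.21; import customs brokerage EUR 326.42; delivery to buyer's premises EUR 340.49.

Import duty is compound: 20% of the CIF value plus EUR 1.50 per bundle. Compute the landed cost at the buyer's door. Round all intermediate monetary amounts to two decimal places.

CFR: the seller pays costs through ocean freight to the destination port, but not insurance.
Already in the invoice (seller's account under CFR): inland to port, export clearance — exclude.
CIF value = CFR price + insurance = 39774.69 + 405.21 = 40179.90
Ad valorem component: 40179.90 × 20% = 8035.98
Specific component: 7190 × 1.50 = 10785.00
Import duty = 8035.98 + 10785.00 = 18820.98
Buyer bears: insurance 405.21 + brokerage 326.42 + delivery 340.49 + duty 18820.98 = 19893.10
Landed cost = invoice 39774.69 + 19893.10 = 59667.79

Total landed cost: EUR 59667.79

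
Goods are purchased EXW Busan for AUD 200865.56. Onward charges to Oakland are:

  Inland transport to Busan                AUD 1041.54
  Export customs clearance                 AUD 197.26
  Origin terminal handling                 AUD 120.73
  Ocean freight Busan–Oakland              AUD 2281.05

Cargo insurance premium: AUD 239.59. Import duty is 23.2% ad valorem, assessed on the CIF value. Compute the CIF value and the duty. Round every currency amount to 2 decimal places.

CIF value: AUD 204745.73; import duty: AUD 47501.01

CIF = EXW price + pre-shipment costs + freight + insurance
CIF = 200865.56 + 1041.54 + 197.26 + 120.73 + 2281.05 + 239.59 = 204745.73
Import duty = 204745.73 × 23.2% = 47501.01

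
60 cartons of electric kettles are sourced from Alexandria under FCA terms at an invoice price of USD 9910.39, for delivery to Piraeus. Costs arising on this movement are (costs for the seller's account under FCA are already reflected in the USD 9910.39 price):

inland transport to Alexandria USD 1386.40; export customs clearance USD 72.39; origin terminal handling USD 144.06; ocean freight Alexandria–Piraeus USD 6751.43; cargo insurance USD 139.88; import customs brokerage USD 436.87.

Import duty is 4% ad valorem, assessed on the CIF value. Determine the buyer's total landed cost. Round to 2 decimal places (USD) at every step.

Total landed cost: USD 18060.46

FCA: the seller delivers export-cleared goods to the carrier; the buyer bears costs from that point.
Already in the invoice (seller's account under FCA): inland to port, export clearance — exclude.
CIF value = FCA price + origin terminal + freight + insurance = 9910.39 + 144.06 + 6751.43 + 139.88 = 16945.76
Import duty = 16945.76 × 4% = 677.83
Buyer bears: origin terminal 144.06 + freight 6751.43 + insurance 139.88 + brokerage 436.87 + duty 677.83 = 8150.07
Landed cost = invoice 9910.39 + 8150.07 = 18060.46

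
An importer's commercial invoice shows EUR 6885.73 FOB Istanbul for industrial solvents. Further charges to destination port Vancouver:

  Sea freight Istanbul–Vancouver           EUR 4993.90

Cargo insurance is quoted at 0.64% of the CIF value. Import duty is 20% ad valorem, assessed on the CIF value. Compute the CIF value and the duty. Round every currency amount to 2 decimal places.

Let C be the CIF value. C = FOB price + freight + 0.64% × C
C − 0.64% × C = 6885.73 + 4993.90
0.9936 × C = 11879.63
C = 11879.63 / 0.9936 = 11956.15
Insurance premium = 0.64% × 11956.15 = 76.52
Import duty = 11956.15 × 20% = 2391.23

CIF value: EUR 11956.15; import duty: EUR 2391.23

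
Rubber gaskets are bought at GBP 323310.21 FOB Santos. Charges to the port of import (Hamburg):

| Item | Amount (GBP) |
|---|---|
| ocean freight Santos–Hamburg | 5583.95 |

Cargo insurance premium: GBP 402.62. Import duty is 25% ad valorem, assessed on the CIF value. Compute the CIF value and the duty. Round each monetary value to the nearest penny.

CIF = FOB price + freight + insurance
CIF = 323310.21 + 5583.95 + 402.62 = 329296.78
Import duty = 329296.78 × 25% = 82324.20

CIF value: GBP 329296.78; import duty: GBP 82324.20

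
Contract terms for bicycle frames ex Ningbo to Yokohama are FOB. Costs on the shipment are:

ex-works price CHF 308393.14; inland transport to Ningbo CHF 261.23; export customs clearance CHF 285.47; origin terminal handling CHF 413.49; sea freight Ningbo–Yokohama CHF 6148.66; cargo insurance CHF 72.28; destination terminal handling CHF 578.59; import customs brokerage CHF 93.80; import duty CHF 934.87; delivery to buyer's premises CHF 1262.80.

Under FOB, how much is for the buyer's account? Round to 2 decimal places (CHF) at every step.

FOB: the seller bears costs until goods are on board at the origin port; the buyer bears freight, insurance and all costs thereafter.
Seller's account: goods 308393.14 + inland to port 261.23 + export clearance 285.47 + origin terminal 413.49 = 309353.33
Buyer's account: freight 6148.66 + insurance 72.28 + destination terminal 578.59 + brokerage 93.80 + duty 934.87 + delivery 1262.80 = 9091.00

Buyer's account: CHF 9091.00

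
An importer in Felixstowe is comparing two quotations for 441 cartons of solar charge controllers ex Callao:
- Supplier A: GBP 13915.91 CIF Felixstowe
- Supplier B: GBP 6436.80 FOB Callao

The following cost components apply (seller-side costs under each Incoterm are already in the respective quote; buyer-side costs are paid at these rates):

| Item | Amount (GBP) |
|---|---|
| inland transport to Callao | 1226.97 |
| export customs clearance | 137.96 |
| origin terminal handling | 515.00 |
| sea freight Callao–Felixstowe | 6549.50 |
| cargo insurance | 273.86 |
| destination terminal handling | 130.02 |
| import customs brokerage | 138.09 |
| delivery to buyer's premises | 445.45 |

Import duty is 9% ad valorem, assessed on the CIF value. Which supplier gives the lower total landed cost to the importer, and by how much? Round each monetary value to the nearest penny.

Supplier B is cheaper by GBP 714.77

Supplier A (CIF):
The CIF price already equals the CIF value: 13915.91
Import duty = 13915.91 × 9% = 1252.43
Buyer bears (A): 130.02 + 138.09 + 445.45 = 713.56
Landed cost (A) = invoice 13915.91 + 713.56 + duty 1252.43 = 15881.90
Supplier B (FOB):
CIF value = FOB price + freight + insurance = 6436.80 + 6549.50 + 273.86 = 13260.16
Import duty = 13260.16 × 9% = 1193.41
Buyer bears (B): 6549.50 + 273.86 + 130.02 + 138.09 + 445.45 = 7536.92
Landed cost (B) = invoice 6436.80 + 7536.92 + duty 1193.41 = 15167.13
Difference = |15881.90 − 15167.13| = 714.77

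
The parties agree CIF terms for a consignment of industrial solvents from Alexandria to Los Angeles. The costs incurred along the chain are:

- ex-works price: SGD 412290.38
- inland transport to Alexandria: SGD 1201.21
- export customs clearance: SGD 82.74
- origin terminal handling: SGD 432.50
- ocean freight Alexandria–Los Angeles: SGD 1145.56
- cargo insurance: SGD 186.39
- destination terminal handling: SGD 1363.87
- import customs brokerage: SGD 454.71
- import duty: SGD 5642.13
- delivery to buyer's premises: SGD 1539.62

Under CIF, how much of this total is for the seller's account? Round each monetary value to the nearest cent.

Seller's account: SGD 415338.78

CIF: the seller pays costs through ocean freight and marine insurance to the destination port.
Seller's account: goods 412290.38 + inland to port 1201.21 + export clearance 82.74 + origin terminal 432.50 + freight 1145.56 + insurance 186.39 = 415338.78
Buyer's account: destination terminal 1363.87 + brokerage 454.71 + duty 5642.13 + delivery 1539.62 = 9000.33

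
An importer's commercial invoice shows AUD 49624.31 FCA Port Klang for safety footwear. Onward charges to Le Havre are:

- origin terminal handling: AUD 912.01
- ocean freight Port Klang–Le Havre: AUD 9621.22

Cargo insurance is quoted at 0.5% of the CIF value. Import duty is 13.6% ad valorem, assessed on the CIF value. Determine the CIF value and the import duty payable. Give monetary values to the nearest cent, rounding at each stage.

Let C be the CIF value. C = FCA price + pre-shipment costs + freight + 0.5% × C
C − 0.5% × C = 49624.31 + 912.01 + 9621.22
0.995 × C = 60157.54
C = 60157.54 / 0.995 = 60459.84
Insurance premium = 0.5% × 60459.84 = 302.30
Import duty = 60459.84 × 13.6% = 8222.54

CIF value: AUD 60459.84; import duty: AUD 8222.54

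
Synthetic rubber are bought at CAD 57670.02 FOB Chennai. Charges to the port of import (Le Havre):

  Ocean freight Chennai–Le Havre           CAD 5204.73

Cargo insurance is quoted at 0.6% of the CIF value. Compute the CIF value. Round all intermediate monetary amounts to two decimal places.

CIF value: CAD 63254.28

Let C be the CIF value. C = FOB price + freight + 0.6% × C
C − 0.6% × C = 57670.02 + 5204.73
0.994 × C = 62874.75
C = 62874.75 / 0.994 = 63254.28
Insurance premium = 0.6% × 63254.28 = 379.53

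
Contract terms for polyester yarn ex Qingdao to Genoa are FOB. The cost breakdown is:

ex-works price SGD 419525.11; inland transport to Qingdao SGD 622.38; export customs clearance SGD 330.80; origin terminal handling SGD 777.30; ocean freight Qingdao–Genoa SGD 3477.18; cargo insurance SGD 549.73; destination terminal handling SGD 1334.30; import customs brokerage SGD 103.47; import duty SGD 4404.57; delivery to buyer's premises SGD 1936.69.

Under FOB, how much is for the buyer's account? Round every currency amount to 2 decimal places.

Buyer's account: SGD 11805.94

FOB: the seller bears costs until goods are on board at the origin port; the buyer bears freight, insurance and all costs thereafter.
Seller's account: goods 419525.11 + inland to port 622.38 + export clearance 330.80 + origin terminal 777.30 = 421255.59
Buyer's account: freight 3477.18 + insurance 549.73 + destination terminal 1334.30 + brokerage 103.47 + duty 4404.57 + delivery 1936.69 = 11805.94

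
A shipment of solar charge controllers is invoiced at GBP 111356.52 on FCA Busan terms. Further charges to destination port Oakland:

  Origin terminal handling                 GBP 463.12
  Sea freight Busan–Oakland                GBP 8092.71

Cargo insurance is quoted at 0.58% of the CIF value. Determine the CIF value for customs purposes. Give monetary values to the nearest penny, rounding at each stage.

CIF value: GBP 120611.90

Let C be the CIF value. C = FCA price + pre-shipment costs + freight + 0.58% × C
C − 0.58% × C = 111356.52 + 463.12 + 8092.71
0.9942 × C = 119912.35
C = 119912.35 / 0.9942 = 120611.90
Insurance premium = 0.58% × 120611.90 = 699.55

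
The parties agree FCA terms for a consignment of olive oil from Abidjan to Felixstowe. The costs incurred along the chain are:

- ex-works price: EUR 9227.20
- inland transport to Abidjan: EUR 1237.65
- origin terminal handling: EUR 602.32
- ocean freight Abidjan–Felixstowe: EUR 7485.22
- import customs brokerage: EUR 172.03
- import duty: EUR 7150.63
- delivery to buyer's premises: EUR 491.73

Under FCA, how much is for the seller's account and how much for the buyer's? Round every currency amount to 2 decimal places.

Seller: EUR 10464.85; buyer: EUR 15901.93

FCA: the seller delivers export-cleared goods to the carrier; the buyer bears costs from that point.
Seller's account: goods 9227.20 + inland to port 1237.65 = 10464.85
Buyer's account: origin terminal 602.32 + freight 7485.22 + brokerage 172.03 + duty 7150.63 + delivery 491.73 = 15901.93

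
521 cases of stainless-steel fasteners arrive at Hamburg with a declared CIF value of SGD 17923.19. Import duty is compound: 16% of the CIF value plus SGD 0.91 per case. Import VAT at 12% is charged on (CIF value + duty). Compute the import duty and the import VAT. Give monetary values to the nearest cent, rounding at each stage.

Import duty: SGD 3341.82; import VAT: SGD 2551.80

Ad valorem component: 17923.19 × 16% = 2867.71
Specific component: 521 × 0.91 = 474.11
Import duty = 2867.71 + 474.11 = 3341.82
VAT base = CIF + duty = 17923.19 + 3341.82 = 21265.01
Import VAT = 21265.01 × 12% = 2551.80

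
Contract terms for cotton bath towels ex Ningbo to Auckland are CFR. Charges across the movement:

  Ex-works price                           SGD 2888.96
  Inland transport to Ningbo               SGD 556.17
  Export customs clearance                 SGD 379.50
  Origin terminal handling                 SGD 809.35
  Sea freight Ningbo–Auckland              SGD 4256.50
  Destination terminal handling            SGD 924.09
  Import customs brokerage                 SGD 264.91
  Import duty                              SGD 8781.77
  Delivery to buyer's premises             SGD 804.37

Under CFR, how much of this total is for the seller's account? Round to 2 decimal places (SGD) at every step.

Seller's account: SGD 8890.48

CFR: the seller pays costs through ocean freight to the destination port, but not insurance.
Seller's account: goods 2888.96 + inland to port 556.17 + export clearance 379.50 + origin terminal 809.35 + freight 4256.50 = 8890.48
Buyer's account: destination terminal 924.09 + brokerage 264.91 + duty 8781.77 + delivery 804.37 = 10775.14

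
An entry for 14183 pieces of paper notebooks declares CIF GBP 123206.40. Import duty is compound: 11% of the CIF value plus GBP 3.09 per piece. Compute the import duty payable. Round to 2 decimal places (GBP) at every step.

Ad valorem component: 123206.40 × 11% = 13552.70
Specific component: 14183 × 3.09 = 43825.47
Import duty = 13552.70 + 43825.47 = 57378.17

Import duty: GBP 57378.17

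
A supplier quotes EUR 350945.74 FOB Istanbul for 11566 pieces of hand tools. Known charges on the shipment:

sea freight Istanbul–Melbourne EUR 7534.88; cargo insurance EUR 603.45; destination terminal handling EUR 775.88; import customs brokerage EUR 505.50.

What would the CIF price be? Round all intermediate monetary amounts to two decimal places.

CIF price: EUR 359084.07

Not relevant to the conversion: destination terminal, brokerage — on the buyer under both terms; not part of either seller's price.
From FOB to CIF, the seller additionally bears: freight, insurance.
CIF price = 350945.74 + 7534.88 + 603.45 = 359084.07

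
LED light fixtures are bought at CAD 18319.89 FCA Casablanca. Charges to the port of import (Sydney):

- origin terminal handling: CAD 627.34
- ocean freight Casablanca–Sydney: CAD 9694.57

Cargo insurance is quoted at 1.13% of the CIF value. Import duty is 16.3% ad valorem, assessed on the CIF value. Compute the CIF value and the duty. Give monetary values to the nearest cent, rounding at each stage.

Let C be the CIF value. C = FCA price + pre-shipment costs + freight + 1.13% × C
C − 1.13% × C = 18319.89 + 627.34 + 9694.57
0.9887 × C = 28641.80
C = 28641.80 / 0.9887 = 28969.15
Insurance premium = 1.13% × 28969.15 = 327.35
Import duty = 28969.15 × 16.3% = 4721.97

CIF value: CAD 28969.15; import duty: CAD 4721.97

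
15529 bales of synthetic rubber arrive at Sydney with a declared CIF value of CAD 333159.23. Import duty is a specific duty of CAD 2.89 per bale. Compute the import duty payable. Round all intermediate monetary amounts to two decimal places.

Import duty = 15529 × 2.89 = 44878.81

Import duty: CAD 44878.81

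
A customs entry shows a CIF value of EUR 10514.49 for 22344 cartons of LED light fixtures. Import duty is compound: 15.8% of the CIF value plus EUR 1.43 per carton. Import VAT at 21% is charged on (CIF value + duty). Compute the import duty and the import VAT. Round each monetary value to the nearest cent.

Ad valorem component: 10514.49 × 15.8% = 1661.29
Specific component: 22344 × 1.43 = 31951.92
Import duty = 1661.29 + 31951.92 = 33613.21
VAT base = CIF + duty = 10514.49 + 33613.21 = 44127.70
Import VAT = 44127.70 × 21% = 9266.82

Import duty: EUR 33613.21; import VAT: EUR 9266.82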